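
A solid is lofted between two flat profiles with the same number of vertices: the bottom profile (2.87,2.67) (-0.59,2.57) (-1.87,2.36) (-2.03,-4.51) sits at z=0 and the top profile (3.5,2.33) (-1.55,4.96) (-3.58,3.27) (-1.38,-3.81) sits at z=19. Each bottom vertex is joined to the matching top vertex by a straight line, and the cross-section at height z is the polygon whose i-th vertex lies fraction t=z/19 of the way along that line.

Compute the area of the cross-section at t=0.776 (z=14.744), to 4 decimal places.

Area at t=0.776: 27.5694

Cross-section at t=0.776: each vertex is (1-t)·p0[i] + t·p1[i].
  v1: (1-0.776)·(2.87,2.67) + 0.776·(3.5,2.33) = (3.3589,2.4062)
  v2: (1-0.776)·(-0.59,2.57) + 0.776·(-1.55,4.96) = (-1.3350,4.4246)
  v3: (1-0.776)·(-1.87,2.36) + 0.776·(-3.58,3.27) = (-3.1970,3.0662)
  v4: (1-0.776)·(-2.03,-4.51) + 0.776·(-1.38,-3.81) = (-1.5256,-3.9668)
Shoelace sum Σ(x_i·y_{i+1} − x_{i+1}·y_i):
  i=1: 3.3589·4.4246 − -1.3350·2.4062 = +18.0740 (running +18.0740)
  i=2: -1.3350·3.0662 − -3.1970·4.4246 = +10.0522 (running +28.1262)
  i=3: -3.1970·-3.9668 − -1.5256·3.0662 = +17.3594 (running +45.4856)
  i=4: -1.5256·2.4062 − 3.3589·-3.9668 = +9.6532 (running +55.1388)
Area = |Σ|/2 = |55.1388|/2 = 27.5694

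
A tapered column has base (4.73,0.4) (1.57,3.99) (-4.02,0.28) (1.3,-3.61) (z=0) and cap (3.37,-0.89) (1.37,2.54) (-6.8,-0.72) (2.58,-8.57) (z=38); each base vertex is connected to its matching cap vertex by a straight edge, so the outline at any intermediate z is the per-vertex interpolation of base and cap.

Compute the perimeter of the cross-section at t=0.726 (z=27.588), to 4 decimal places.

Perimeter at t=0.726: 29.8967

Cross-section at t=0.726: each vertex is (1-t)·p0[i] + t·p1[i].
  v1: (1-0.726)·(4.73,0.4) + 0.726·(3.37,-0.89) = (3.7426,-0.5365)
  v2: (1-0.726)·(1.57,3.99) + 0.726·(1.37,2.54) = (1.4248,2.9373)
  v3: (1-0.726)·(-4.02,0.28) + 0.726·(-6.8,-0.72) = (-6.0383,-0.4460)
  v4: (1-0.726)·(1.3,-3.61) + 0.726·(2.58,-8.57) = (2.2293,-7.2110)
Perimeter = Σ |v_{i+1} − v_i|:
  edge 1→2: √(-2.3178² + 3.4738²) = 4.1761 (running 4.1761)
  edge 2→3: √(-7.4631² + -3.3833²) = 8.1942 (running 12.3703)
  edge 3→4: √(8.2676² + -6.7650²) = 10.6826 (running 23.0528)
  edge 4→1: √(1.5134² + 6.6744²) = 6.8438 (running 29.8967)
Perimeter = 29.8967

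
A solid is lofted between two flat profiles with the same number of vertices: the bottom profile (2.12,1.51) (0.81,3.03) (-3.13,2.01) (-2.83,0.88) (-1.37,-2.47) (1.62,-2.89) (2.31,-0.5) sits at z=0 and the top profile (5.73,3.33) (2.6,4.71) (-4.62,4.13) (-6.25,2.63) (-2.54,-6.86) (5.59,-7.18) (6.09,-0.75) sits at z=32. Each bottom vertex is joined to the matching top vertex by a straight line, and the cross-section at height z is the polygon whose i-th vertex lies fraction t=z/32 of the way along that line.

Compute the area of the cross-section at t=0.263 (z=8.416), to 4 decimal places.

Area at t=0.263: 40.3609

Cross-section at t=0.263: each vertex is (1-t)·p0[i] + t·p1[i].
  v1: (1-0.263)·(2.12,1.51) + 0.263·(5.73,3.33) = (3.0694,1.9887)
  v2: (1-0.263)·(0.81,3.03) + 0.263·(2.6,4.71) = (1.2808,3.4718)
  v3: (1-0.263)·(-3.13,2.01) + 0.263·(-4.62,4.13) = (-3.5219,2.5676)
  v4: (1-0.263)·(-2.83,0.88) + 0.263·(-6.25,2.63) = (-3.7295,1.3403)
  v5: (1-0.263)·(-1.37,-2.47) + 0.263·(-2.54,-6.86) = (-1.6777,-3.6246)
  v6: (1-0.263)·(1.62,-2.89) + 0.263·(5.59,-7.18) = (2.6641,-4.0183)
  v7: (1-0.263)·(2.31,-0.5) + 0.263·(6.09,-0.75) = (3.3041,-0.5657)
Shoelace sum Σ(x_i·y_{i+1} − x_{i+1}·y_i):
  i=1: 3.0694·3.4718 − 1.2808·1.9887 = +8.1096 (running +8.1096)
  i=2: 1.2808·2.5676 − -3.5219·3.4718 = +15.5158 (running +23.6254)
  i=3: -3.5219·1.3403 − -3.7295·2.5676 = +4.8554 (running +28.4808)
  i=4: -3.7295·-3.6246 − -1.6777·1.3403 = +15.7662 (running +44.2470)
  i=5: -1.6777·-4.0183 − 2.6641·-3.6246 = +16.3977 (running +60.6448)
  i=6: 2.6641·-0.5657 − 3.3041·-4.0183 = +11.7697 (running +72.4145)
  i=7: 3.3041·1.9887 − 3.0694·-0.5657 = +8.3073 (running +80.7218)
Area = |Σ|/2 = |80.7218|/2 = 40.3609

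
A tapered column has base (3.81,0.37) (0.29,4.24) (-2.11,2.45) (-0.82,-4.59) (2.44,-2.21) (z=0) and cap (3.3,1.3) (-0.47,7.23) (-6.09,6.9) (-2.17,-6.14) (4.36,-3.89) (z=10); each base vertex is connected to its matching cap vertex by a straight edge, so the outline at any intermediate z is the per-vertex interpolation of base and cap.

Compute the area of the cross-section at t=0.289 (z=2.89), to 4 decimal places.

Cross-section at t=0.289: each vertex is (1-t)·p0[i] + t·p1[i].
  v1: (1-0.289)·(3.81,0.37) + 0.289·(3.3,1.3) = (3.6626,0.6388)
  v2: (1-0.289)·(0.29,4.24) + 0.289·(-0.47,7.23) = (0.0704,5.1041)
  v3: (1-0.289)·(-2.11,2.45) + 0.289·(-6.09,6.9) = (-3.2602,3.7361)
  v4: (1-0.289)·(-0.82,-4.59) + 0.289·(-2.17,-6.14) = (-1.2102,-5.0380)
  v5: (1-0.289)·(2.44,-2.21) + 0.289·(4.36,-3.89) = (2.9949,-2.6955)
Shoelace sum Σ(x_i·y_{i+1} − x_{i+1}·y_i):
  i=1: 3.6626·5.1041 − 0.0704·0.6388 = +18.6494 (running +18.6494)
  i=2: 0.0704·3.7361 − -3.2602·5.1041 = +16.9034 (running +35.5528)
  i=3: -3.2602·-5.0380 − -1.2102·3.7361 = +20.9460 (running +56.4988)
  i=4: -1.2102·-2.6955 − 2.9949·-5.0380 = +18.3500 (running +74.8489)
  i=5: 2.9949·0.6388 − 3.6626·-2.6955 = +11.7857 (running +86.6345)
Area = |Σ|/2 = |86.6345|/2 = 43.3173

Area at t=0.289: 43.3173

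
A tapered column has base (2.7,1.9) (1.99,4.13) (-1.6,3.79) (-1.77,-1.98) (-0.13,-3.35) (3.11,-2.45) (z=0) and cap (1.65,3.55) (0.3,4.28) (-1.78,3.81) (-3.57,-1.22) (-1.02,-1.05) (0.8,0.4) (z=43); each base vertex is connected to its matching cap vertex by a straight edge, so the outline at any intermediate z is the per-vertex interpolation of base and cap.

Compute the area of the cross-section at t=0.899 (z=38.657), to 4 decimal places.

Cross-section at t=0.899: each vertex is (1-t)·p0[i] + t·p1[i].
  v1: (1-0.899)·(2.7,1.9) + 0.899·(1.65,3.55) = (1.7560,3.3834)
  v2: (1-0.899)·(1.99,4.13) + 0.899·(0.3,4.28) = (0.4707,4.2649)
  v3: (1-0.899)·(-1.6,3.79) + 0.899·(-1.78,3.81) = (-1.7618,3.8080)
  v4: (1-0.899)·(-1.77,-1.98) + 0.899·(-3.57,-1.22) = (-3.3882,-1.2968)
  v5: (1-0.899)·(-0.13,-3.35) + 0.899·(-1.02,-1.05) = (-0.9301,-1.2823)
  v6: (1-0.899)·(3.11,-2.45) + 0.899·(0.8,0.4) = (1.0333,0.1122)
Shoelace sum Σ(x_i·y_{i+1} − x_{i+1}·y_i):
  i=1: 1.7560·4.2649 − 0.4707·3.3834 = +5.8968 (running +5.8968)
  i=2: 0.4707·3.8080 − -1.7618·4.2649 = +9.3063 (running +15.2031)
  i=3: -1.7618·-1.2968 − -3.3882·3.8080 = +15.1869 (running +30.3899)
  i=4: -3.3882·-1.2823 − -0.9301·-1.2968 = +3.1386 (running +33.5285)
  i=5: -0.9301·0.1122 − 1.0333·-1.2823 = +1.2207 (running +34.7492)
  i=6: 1.0333·3.3834 − 1.7560·0.1122 = +3.2991 (running +38.0483)
Area = |Σ|/2 = |38.0483|/2 = 19.0241

Area at t=0.899: 19.0241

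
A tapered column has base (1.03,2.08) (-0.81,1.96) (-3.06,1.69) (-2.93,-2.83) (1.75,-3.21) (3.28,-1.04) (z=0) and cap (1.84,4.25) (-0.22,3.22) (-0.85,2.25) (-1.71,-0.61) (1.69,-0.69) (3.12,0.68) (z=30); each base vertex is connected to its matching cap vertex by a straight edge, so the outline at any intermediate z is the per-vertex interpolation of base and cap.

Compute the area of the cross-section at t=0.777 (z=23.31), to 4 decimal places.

Cross-section at t=0.777: each vertex is (1-t)·p0[i] + t·p1[i].
  v1: (1-0.777)·(1.03,2.08) + 0.777·(1.84,4.25) = (1.6594,3.7661)
  v2: (1-0.777)·(-0.81,1.96) + 0.777·(-0.22,3.22) = (-0.3516,2.9390)
  v3: (1-0.777)·(-3.06,1.69) + 0.777·(-0.85,2.25) = (-1.3428,2.1251)
  v4: (1-0.777)·(-2.93,-2.83) + 0.777·(-1.71,-0.61) = (-1.9821,-1.1051)
  v5: (1-0.777)·(1.75,-3.21) + 0.777·(1.69,-0.69) = (1.7034,-1.2520)
  v6: (1-0.777)·(3.28,-1.04) + 0.777·(3.12,0.68) = (3.1557,0.2964)
Shoelace sum Σ(x_i·y_{i+1} − x_{i+1}·y_i):
  i=1: 1.6594·2.9390 − -0.3516·3.7661 = +6.2010 (running +6.2010)
  i=2: -0.3516·2.1251 − -1.3428·2.9390 = +3.1995 (running +9.4004)
  i=3: -1.3428·-1.1051 − -1.9821·2.1251 = +5.6960 (running +15.0965)
  i=4: -1.9821·-1.2520 − 1.7034·-1.1051 = +4.3638 (running +19.4603)
  i=5: 1.7034·0.2964 − 3.1557·-1.2520 = +4.4557 (running +23.9160)
  i=6: 3.1557·3.7661 − 1.6594·0.2964 = +11.3927 (running +35.3087)
Area = |Σ|/2 = |35.3087|/2 = 17.6543

Area at t=0.777: 17.6543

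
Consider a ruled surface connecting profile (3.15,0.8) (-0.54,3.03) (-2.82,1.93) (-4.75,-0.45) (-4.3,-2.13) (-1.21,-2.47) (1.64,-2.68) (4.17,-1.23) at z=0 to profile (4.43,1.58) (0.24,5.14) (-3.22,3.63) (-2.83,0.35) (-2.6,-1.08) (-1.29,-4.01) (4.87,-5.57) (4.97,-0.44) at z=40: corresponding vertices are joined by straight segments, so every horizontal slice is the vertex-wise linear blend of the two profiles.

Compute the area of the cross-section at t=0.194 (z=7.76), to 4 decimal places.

Cross-section at t=0.194: each vertex is (1-t)·p0[i] + t·p1[i].
  v1: (1-0.194)·(3.15,0.8) + 0.194·(4.43,1.58) = (3.3983,0.9513)
  v2: (1-0.194)·(-0.54,3.03) + 0.194·(0.24,5.14) = (-0.3887,3.4393)
  v3: (1-0.194)·(-2.82,1.93) + 0.194·(-3.22,3.63) = (-2.8976,2.2598)
  v4: (1-0.194)·(-4.75,-0.45) + 0.194·(-2.83,0.35) = (-4.3775,-0.2948)
  v5: (1-0.194)·(-4.3,-2.13) + 0.194·(-2.6,-1.08) = (-3.9702,-1.9263)
  v6: (1-0.194)·(-1.21,-2.47) + 0.194·(-1.29,-4.01) = (-1.2255,-2.7688)
  v7: (1-0.194)·(1.64,-2.68) + 0.194·(4.87,-5.57) = (2.2666,-3.2407)
  v8: (1-0.194)·(4.17,-1.23) + 0.194·(4.97,-0.44) = (4.3252,-1.0767)
Shoelace sum Σ(x_i·y_{i+1} − x_{i+1}·y_i):
  i=1: 3.3983·3.4393 − -0.3887·0.9513 = +12.0577 (running +12.0577)
  i=2: -0.3887·2.2598 − -2.8976·3.4393 = +9.0875 (running +21.1452)
  i=3: -2.8976·-0.2948 − -4.3775·2.2598 = +10.7465 (running +31.8918)
  i=4: -4.3775·-1.9263 − -3.9702·-0.2948 = +7.2620 (running +39.1538)
  i=5: -3.9702·-2.7688 − -1.2255·-1.9263 = +8.6318 (running +47.7856)
  i=6: -1.2255·-3.2407 − 2.2666·-2.7688 = +10.2472 (running +58.0328)
  i=7: 2.2666·-1.0767 − 4.3252·-3.2407 = +11.5759 (running +69.6087)
  i=8: 4.3252·0.9513 − 3.3983·-1.0767 = +7.7738 (running +77.3825)
Area = |Σ|/2 = |77.3825|/2 = 38.6912

Area at t=0.194: 38.6912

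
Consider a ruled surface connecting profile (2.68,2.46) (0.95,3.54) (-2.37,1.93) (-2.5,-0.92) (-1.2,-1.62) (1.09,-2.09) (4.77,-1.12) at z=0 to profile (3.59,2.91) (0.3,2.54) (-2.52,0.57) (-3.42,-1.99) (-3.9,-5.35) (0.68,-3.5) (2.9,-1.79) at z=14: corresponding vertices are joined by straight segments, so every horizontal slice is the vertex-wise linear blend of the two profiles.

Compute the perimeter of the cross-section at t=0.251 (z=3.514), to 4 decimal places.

Perimeter at t=0.251: 20.7467

Cross-section at t=0.251: each vertex is (1-t)·p0[i] + t·p1[i].
  v1: (1-0.251)·(2.68,2.46) + 0.251·(3.59,2.91) = (2.9084,2.5730)
  v2: (1-0.251)·(0.95,3.54) + 0.251·(0.3,2.54) = (0.7869,3.2890)
  v3: (1-0.251)·(-2.37,1.93) + 0.251·(-2.52,0.57) = (-2.4077,1.5886)
  v4: (1-0.251)·(-2.5,-0.92) + 0.251·(-3.42,-1.99) = (-2.7309,-1.1886)
  v5: (1-0.251)·(-1.2,-1.62) + 0.251·(-3.9,-5.35) = (-1.8777,-2.5562)
  v6: (1-0.251)·(1.09,-2.09) + 0.251·(0.68,-3.5) = (0.9871,-2.4439)
  v7: (1-0.251)·(4.77,-1.12) + 0.251·(2.9,-1.79) = (4.3006,-1.2882)
Perimeter = Σ |v_{i+1} − v_i|:
  edge 1→2: √(-2.1216² + 0.7161²) = 2.2391 (running 2.2391)
  edge 2→3: √(-3.1945² + -1.7004²) = 3.6188 (running 5.8580)
  edge 3→4: √(-0.3233² + -2.7772²) = 2.7960 (running 8.6539)
  edge 4→5: √(0.8532² + -1.3677²) = 1.6120 (running 10.2659)
  edge 5→6: √(2.8648² + 0.1123²) = 2.8670 (running 13.1329)
  edge 6→7: √(3.3135² + 1.1557²) = 3.5093 (running 16.6422)
  edge 7→1: √(-1.3922² + 3.8611²) = 4.1045 (running 20.7467)
Perimeter = 20.7467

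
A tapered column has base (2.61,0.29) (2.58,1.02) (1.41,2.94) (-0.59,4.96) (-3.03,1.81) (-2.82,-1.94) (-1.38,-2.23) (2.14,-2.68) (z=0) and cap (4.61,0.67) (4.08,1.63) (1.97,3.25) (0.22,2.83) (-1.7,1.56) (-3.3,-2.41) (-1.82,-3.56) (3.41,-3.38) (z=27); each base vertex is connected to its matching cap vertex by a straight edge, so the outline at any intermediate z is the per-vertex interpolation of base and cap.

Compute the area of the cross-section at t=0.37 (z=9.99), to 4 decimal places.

Cross-section at t=0.37: each vertex is (1-t)·p0[i] + t·p1[i].
  v1: (1-0.37)·(2.61,0.29) + 0.37·(4.61,0.67) = (3.3500,0.4306)
  v2: (1-0.37)·(2.58,1.02) + 0.37·(4.08,1.63) = (3.1350,1.2457)
  v3: (1-0.37)·(1.41,2.94) + 0.37·(1.97,3.25) = (1.6172,3.0547)
  v4: (1-0.37)·(-0.59,4.96) + 0.37·(0.22,2.83) = (-0.2903,4.1719)
  v5: (1-0.37)·(-3.03,1.81) + 0.37·(-1.7,1.56) = (-2.5379,1.7175)
  v6: (1-0.37)·(-2.82,-1.94) + 0.37·(-3.3,-2.41) = (-2.9976,-2.1139)
  v7: (1-0.37)·(-1.38,-2.23) + 0.37·(-1.82,-3.56) = (-1.5428,-2.7221)
  v8: (1-0.37)·(2.14,-2.68) + 0.37·(3.41,-3.38) = (2.6099,-2.9390)
Shoelace sum Σ(x_i·y_{i+1} − x_{i+1}·y_i):
  i=1: 3.3500·1.2457 − 3.1350·0.4306 = +2.8232 (running +2.8232)
  i=2: 3.1350·3.0547 − 1.6172·1.2457 = +7.5619 (running +10.3851)
  i=3: 1.6172·4.1719 − -0.2903·3.0547 = +7.6336 (running +18.0187)
  i=4: -0.2903·1.7175 − -2.5379·4.1719 = +10.0893 (running +28.1080)
  i=5: -2.5379·-2.1139 − -2.9976·1.7175 = +10.5132 (running +38.6212)
  i=6: -2.9976·-2.7221 − -1.5428·-2.1139 = +4.8984 (running +43.5196)
  i=7: -1.5428·-2.9390 − 2.6099·-2.7221 = +11.6387 (running +55.1583)
  i=8: 2.6099·0.4306 − 3.3500·-2.9390 = +10.9695 (running +66.1278)
Area = |Σ|/2 = |66.1278|/2 = 33.0639

Area at t=0.37: 33.0639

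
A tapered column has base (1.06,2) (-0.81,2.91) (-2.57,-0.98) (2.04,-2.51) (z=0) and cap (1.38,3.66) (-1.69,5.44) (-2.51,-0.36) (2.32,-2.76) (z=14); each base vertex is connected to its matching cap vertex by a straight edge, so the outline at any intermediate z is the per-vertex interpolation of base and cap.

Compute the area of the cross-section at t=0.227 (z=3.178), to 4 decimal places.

Cross-section at t=0.227: each vertex is (1-t)·p0[i] + t·p1[i].
  v1: (1-0.227)·(1.06,2) + 0.227·(1.38,3.66) = (1.1326,2.3768)
  v2: (1-0.227)·(-0.81,2.91) + 0.227·(-1.69,5.44) = (-1.0098,3.4843)
  v3: (1-0.227)·(-2.57,-0.98) + 0.227·(-2.51,-0.36) = (-2.5564,-0.8393)
  v4: (1-0.227)·(2.04,-2.51) + 0.227·(2.32,-2.76) = (2.1036,-2.5667)
Shoelace sum Σ(x_i·y_{i+1} − x_{i+1}·y_i):
  i=1: 1.1326·3.4843 − -1.0098·2.3768 = +6.3465 (running +6.3465)
  i=2: -1.0098·-0.8393 − -2.5564·3.4843 = +9.7547 (running +16.1012)
  i=3: -2.5564·-2.5667 − 2.1036·-0.8393 = +8.3270 (running +24.4282)
  i=4: 2.1036·2.3768 − 1.1326·-2.5667 = +7.9070 (running +32.3352)
Area = |Σ|/2 = |32.3352|/2 = 16.1676

Area at t=0.227: 16.1676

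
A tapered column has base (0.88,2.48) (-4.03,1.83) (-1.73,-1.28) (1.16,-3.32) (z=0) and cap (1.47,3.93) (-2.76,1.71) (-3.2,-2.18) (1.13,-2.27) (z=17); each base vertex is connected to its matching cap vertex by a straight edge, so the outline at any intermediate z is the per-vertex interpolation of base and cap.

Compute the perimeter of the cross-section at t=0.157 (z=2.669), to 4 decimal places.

Cross-section at t=0.157: each vertex is (1-t)·p0[i] + t·p1[i].
  v1: (1-0.157)·(0.88,2.48) + 0.157·(1.47,3.93) = (0.9726,2.7077)
  v2: (1-0.157)·(-4.03,1.83) + 0.157·(-2.76,1.71) = (-3.8306,1.8112)
  v3: (1-0.157)·(-1.73,-1.28) + 0.157·(-3.2,-2.18) = (-1.9608,-1.4213)
  v4: (1-0.157)·(1.16,-3.32) + 0.157·(1.13,-2.27) = (1.1553,-3.1551)
Perimeter = Σ |v_{i+1} − v_i|:
  edge 1→2: √(-4.8032² + -0.8965²) = 4.8862 (running 4.8862)
  edge 2→3: √(1.8698² + -3.2325²) = 3.7343 (running 8.6205)
  edge 3→4: √(3.1161² + -1.7338²) = 3.5660 (running 12.1865)
  edge 4→1: √(-0.1827² + 5.8628²) = 5.8656 (running 18.0521)
Perimeter = 18.0521

Perimeter at t=0.157: 18.0521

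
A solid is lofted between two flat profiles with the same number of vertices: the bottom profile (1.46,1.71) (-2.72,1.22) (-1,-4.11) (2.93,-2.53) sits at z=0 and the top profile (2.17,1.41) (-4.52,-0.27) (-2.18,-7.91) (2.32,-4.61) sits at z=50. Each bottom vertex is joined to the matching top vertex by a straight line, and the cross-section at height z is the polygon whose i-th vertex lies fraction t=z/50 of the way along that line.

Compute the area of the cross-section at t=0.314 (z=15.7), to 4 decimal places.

Area at t=0.314: 26.8469

Cross-section at t=0.314: each vertex is (1-t)·p0[i] + t·p1[i].
  v1: (1-0.314)·(1.46,1.71) + 0.314·(2.17,1.41) = (1.6829,1.6158)
  v2: (1-0.314)·(-2.72,1.22) + 0.314·(-4.52,-0.27) = (-3.2852,0.7521)
  v3: (1-0.314)·(-1,-4.11) + 0.314·(-2.18,-7.91) = (-1.3705,-5.3032)
  v4: (1-0.314)·(2.93,-2.53) + 0.314·(2.32,-4.61) = (2.7385,-3.1831)
Shoelace sum Σ(x_i·y_{i+1} − x_{i+1}·y_i):
  i=1: 1.6829·0.7521 − -3.2852·1.6158 = +6.5740 (running +6.5740)
  i=2: -3.2852·-5.3032 − -1.3705·0.7521 = +18.4529 (running +25.0269)
  i=3: -1.3705·-3.1831 − 2.7385·-5.3032 = +18.8851 (running +43.9121)
  i=4: 2.7385·1.6158 − 1.6829·-3.1831 = +9.7818 (running +53.6939)
Area = |Σ|/2 = |53.6939|/2 = 26.8469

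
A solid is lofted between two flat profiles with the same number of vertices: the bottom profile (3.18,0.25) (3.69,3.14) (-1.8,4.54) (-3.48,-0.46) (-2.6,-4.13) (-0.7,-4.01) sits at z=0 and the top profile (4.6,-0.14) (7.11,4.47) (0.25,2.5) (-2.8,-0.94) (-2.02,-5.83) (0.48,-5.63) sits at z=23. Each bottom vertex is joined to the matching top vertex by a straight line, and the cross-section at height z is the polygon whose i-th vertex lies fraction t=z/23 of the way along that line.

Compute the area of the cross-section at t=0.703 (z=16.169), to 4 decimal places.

Area at t=0.703: 47.4495

Cross-section at t=0.703: each vertex is (1-t)·p0[i] + t·p1[i].
  v1: (1-0.703)·(3.18,0.25) + 0.703·(4.6,-0.14) = (4.1783,-0.0242)
  v2: (1-0.703)·(3.69,3.14) + 0.703·(7.11,4.47) = (6.0943,4.0750)
  v3: (1-0.703)·(-1.8,4.54) + 0.703·(0.25,2.5) = (-0.3589,3.1059)
  v4: (1-0.703)·(-3.48,-0.46) + 0.703·(-2.8,-0.94) = (-3.0020,-0.7974)
  v5: (1-0.703)·(-2.6,-4.13) + 0.703·(-2.02,-5.83) = (-2.1923,-5.3251)
  v6: (1-0.703)·(-0.7,-4.01) + 0.703·(0.48,-5.63) = (0.1295,-5.1489)
Shoelace sum Σ(x_i·y_{i+1} − x_{i+1}·y_i):
  i=1: 4.1783·4.0750 − 6.0943·-0.0242 = +17.1737 (running +17.1737)
  i=2: 6.0943·3.1059 − -0.3589·4.0750 = +20.3904 (running +37.5640)
  i=3: -0.3589·-0.7974 − -3.0020·3.1059 = +9.6099 (running +47.1739)
  i=4: -3.0020·-5.3251 − -2.1923·-0.7974 = +14.2375 (running +61.4114)
  i=5: -2.1923·-5.1489 − 0.1295·-5.3251 = +11.9775 (running +73.3889)
  i=6: 0.1295·-0.0242 − 4.1783·-5.1489 = +21.5101 (running +94.8990)
Area = |Σ|/2 = |94.8990|/2 = 47.4495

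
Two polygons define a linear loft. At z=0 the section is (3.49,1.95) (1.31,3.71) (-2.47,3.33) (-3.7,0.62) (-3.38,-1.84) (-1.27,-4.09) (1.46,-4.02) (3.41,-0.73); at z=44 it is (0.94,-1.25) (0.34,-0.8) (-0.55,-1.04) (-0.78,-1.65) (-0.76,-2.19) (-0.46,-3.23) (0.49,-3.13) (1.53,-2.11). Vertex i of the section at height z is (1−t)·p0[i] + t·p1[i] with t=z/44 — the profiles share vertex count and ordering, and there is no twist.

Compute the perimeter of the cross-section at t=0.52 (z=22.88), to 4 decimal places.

Cross-section at t=0.52: each vertex is (1-t)·p0[i] + t·p1[i].
  v1: (1-0.52)·(3.49,1.95) + 0.52·(0.94,-1.25) = (2.1640,0.2860)
  v2: (1-0.52)·(1.31,3.71) + 0.52·(0.34,-0.8) = (0.8056,1.3648)
  v3: (1-0.52)·(-2.47,3.33) + 0.52·(-0.55,-1.04) = (-1.4716,1.0576)
  v4: (1-0.52)·(-3.7,0.62) + 0.52·(-0.78,-1.65) = (-2.1816,-0.5604)
  v5: (1-0.52)·(-3.38,-1.84) + 0.52·(-0.76,-2.19) = (-2.0176,-2.0220)
  v6: (1-0.52)·(-1.27,-4.09) + 0.52·(-0.46,-3.23) = (-0.8488,-3.6428)
  v7: (1-0.52)·(1.46,-4.02) + 0.52·(0.49,-3.13) = (0.9556,-3.5572)
  v8: (1-0.52)·(3.41,-0.73) + 0.52·(1.53,-2.11) = (2.4324,-1.4476)
Perimeter = Σ |v_{i+1} − v_i|:
  edge 1→2: √(-1.3584² + 1.0788²) = 1.7347 (running 1.7347)
  edge 2→3: √(-2.2772² + -0.3072²) = 2.2978 (running 4.0325)
  edge 3→4: √(-0.7100² + -1.6180²) = 1.7669 (running 5.7994)
  edge 4→5: √(0.1640² + -1.4616²) = 1.4708 (running 7.2702)
  edge 5→6: √(1.1688² + -1.6208²) = 1.9983 (running 9.2685)
  edge 6→7: √(1.8044² + 0.0856²) = 1.8064 (running 11.0749)
  edge 7→8: √(1.4768² + 2.1096²) = 2.5751 (running 13.6500)
  edge 8→1: √(-0.2684² + 1.7336²) = 1.7543 (running 15.4043)
Perimeter = 15.4043

Perimeter at t=0.52: 15.4043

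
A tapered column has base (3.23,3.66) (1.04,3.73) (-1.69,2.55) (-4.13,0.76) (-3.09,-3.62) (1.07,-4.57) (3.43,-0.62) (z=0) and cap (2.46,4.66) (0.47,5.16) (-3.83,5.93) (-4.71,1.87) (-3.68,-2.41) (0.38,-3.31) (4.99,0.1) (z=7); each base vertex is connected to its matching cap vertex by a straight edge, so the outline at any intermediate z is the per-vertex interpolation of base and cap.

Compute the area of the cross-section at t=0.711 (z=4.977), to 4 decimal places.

Area at t=0.711: 57.5411

Cross-section at t=0.711: each vertex is (1-t)·p0[i] + t·p1[i].
  v1: (1-0.711)·(3.23,3.66) + 0.711·(2.46,4.66) = (2.6825,4.3710)
  v2: (1-0.711)·(1.04,3.73) + 0.711·(0.47,5.16) = (0.6347,4.7467)
  v3: (1-0.711)·(-1.69,2.55) + 0.711·(-3.83,5.93) = (-3.2115,4.9532)
  v4: (1-0.711)·(-4.13,0.76) + 0.711·(-4.71,1.87) = (-4.5424,1.5492)
  v5: (1-0.711)·(-3.09,-3.62) + 0.711·(-3.68,-2.41) = (-3.5095,-2.7597)
  v6: (1-0.711)·(1.07,-4.57) + 0.711·(0.38,-3.31) = (0.5794,-3.6741)
  v7: (1-0.711)·(3.43,-0.62) + 0.711·(4.99,0.1) = (4.5392,-0.1081)
Shoelace sum Σ(x_i·y_{i+1} − x_{i+1}·y_i):
  i=1: 2.6825·4.7467 − 0.6347·4.3710 = +9.9588 (running +9.9588)
  i=2: 0.6347·4.9532 − -3.2115·4.7467 = +18.3882 (running +28.3471)
  i=3: -3.2115·1.5492 − -4.5424·4.9532 = +17.5239 (running +45.8710)
  i=4: -4.5424·-2.7597 − -3.5095·1.5492 = +17.9725 (running +63.8435)
  i=5: -3.5095·-3.6741 − 0.5794·-2.7597 = +14.4933 (running +78.3368)
  i=6: 0.5794·-0.1081 − 4.5392·-3.6741 = +16.6149 (running +94.9517)
  i=7: 4.5392·4.3710 − 2.6825·-0.1081 = +20.1306 (running +115.0823)
Area = |Σ|/2 = |115.0823|/2 = 57.5411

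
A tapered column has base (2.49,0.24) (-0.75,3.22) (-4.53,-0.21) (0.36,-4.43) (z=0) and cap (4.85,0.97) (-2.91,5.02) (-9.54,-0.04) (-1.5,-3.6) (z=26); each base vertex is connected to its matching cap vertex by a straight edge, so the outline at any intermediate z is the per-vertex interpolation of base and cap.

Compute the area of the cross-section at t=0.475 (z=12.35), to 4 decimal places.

Cross-section at t=0.475: each vertex is (1-t)·p0[i] + t·p1[i].
  v1: (1-0.475)·(2.49,0.24) + 0.475·(4.85,0.97) = (3.6110,0.5867)
  v2: (1-0.475)·(-0.75,3.22) + 0.475·(-2.91,5.02) = (-1.7760,4.0750)
  v3: (1-0.475)·(-4.53,-0.21) + 0.475·(-9.54,-0.04) = (-6.9097,-0.1293)
  v4: (1-0.475)·(0.36,-4.43) + 0.475·(-1.5,-3.6) = (-0.5235,-4.0358)
Shoelace sum Σ(x_i·y_{i+1} − x_{i+1}·y_i):
  i=1: 3.6110·4.0750 − -1.7760·0.5867 = +15.7569 (running +15.7569)
  i=2: -1.7760·-0.1293 − -6.9097·4.0750 = +28.3868 (running +44.1437)
  i=3: -6.9097·-4.0358 − -0.5235·-0.1293 = +27.8184 (running +71.9620)
  i=4: -0.5235·0.5867 − 3.6110·-4.0358 = +14.2659 (running +86.2280)
Area = |Σ|/2 = |86.2280|/2 = 43.1140

Area at t=0.475: 43.1140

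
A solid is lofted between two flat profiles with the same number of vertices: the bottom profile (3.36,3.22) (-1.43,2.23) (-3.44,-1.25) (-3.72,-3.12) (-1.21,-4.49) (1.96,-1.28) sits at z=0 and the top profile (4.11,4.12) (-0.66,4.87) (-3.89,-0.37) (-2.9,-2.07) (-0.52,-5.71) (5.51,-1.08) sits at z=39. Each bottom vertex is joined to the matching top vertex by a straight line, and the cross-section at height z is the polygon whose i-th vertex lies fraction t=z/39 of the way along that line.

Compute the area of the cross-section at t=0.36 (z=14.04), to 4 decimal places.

Area at t=0.36: 41.0352

Cross-section at t=0.36: each vertex is (1-t)·p0[i] + t·p1[i].
  v1: (1-0.36)·(3.36,3.22) + 0.36·(4.11,4.12) = (3.6300,3.5440)
  v2: (1-0.36)·(-1.43,2.23) + 0.36·(-0.66,4.87) = (-1.1528,3.1804)
  v3: (1-0.36)·(-3.44,-1.25) + 0.36·(-3.89,-0.37) = (-3.6020,-0.9332)
  v4: (1-0.36)·(-3.72,-3.12) + 0.36·(-2.9,-2.07) = (-3.4248,-2.7420)
  v5: (1-0.36)·(-1.21,-4.49) + 0.36·(-0.52,-5.71) = (-0.9616,-4.9292)
  v6: (1-0.36)·(1.96,-1.28) + 0.36·(5.51,-1.08) = (3.2380,-1.2080)
Shoelace sum Σ(x_i·y_{i+1} − x_{i+1}·y_i):
  i=1: 3.6300·3.1804 − -1.1528·3.5440 = +15.6304 (running +15.6304)
  i=2: -1.1528·-0.9332 − -3.6020·3.1804 = +12.5316 (running +28.1620)
  i=3: -3.6020·-2.7420 − -3.4248·-0.9332 = +6.6807 (running +34.8426)
  i=4: -3.4248·-4.9292 − -0.9616·-2.7420 = +14.2448 (running +49.0874)
  i=5: -0.9616·-1.2080 − 3.2380·-4.9292 = +17.1224 (running +66.2098)
  i=6: 3.2380·3.5440 − 3.6300·-1.2080 = +15.8605 (running +82.0703)
Area = |Σ|/2 = |82.0703|/2 = 41.0352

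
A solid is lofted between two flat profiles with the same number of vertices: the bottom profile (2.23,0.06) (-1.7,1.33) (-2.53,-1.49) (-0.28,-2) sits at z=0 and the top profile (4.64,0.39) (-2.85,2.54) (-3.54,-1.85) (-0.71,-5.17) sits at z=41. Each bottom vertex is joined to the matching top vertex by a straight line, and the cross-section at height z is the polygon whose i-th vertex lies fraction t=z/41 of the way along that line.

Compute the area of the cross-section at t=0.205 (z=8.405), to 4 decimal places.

Area at t=0.205: 12.8703

Cross-section at t=0.205: each vertex is (1-t)·p0[i] + t·p1[i].
  v1: (1-0.205)·(2.23,0.06) + 0.205·(4.64,0.39) = (2.7241,0.1276)
  v2: (1-0.205)·(-1.7,1.33) + 0.205·(-2.85,2.54) = (-1.9357,1.5780)
  v3: (1-0.205)·(-2.53,-1.49) + 0.205·(-3.54,-1.85) = (-2.7370,-1.5638)
  v4: (1-0.205)·(-0.28,-2) + 0.205·(-0.71,-5.17) = (-0.3681,-2.6498)
Shoelace sum Σ(x_i·y_{i+1} − x_{i+1}·y_i):
  i=1: 2.7241·1.5780 − -1.9357·0.1276 = +4.5458 (running +4.5458)
  i=2: -1.9357·-1.5638 − -2.7370·1.5780 = +7.3463 (running +11.8921)
  i=3: -2.7370·-2.6498 − -0.3681·-1.5638 = +6.6771 (running +18.5692)
  i=4: -0.3681·0.1276 − 2.7241·-2.6498 = +7.1713 (running +25.7405)
Area = |Σ|/2 = |25.7405|/2 = 12.8703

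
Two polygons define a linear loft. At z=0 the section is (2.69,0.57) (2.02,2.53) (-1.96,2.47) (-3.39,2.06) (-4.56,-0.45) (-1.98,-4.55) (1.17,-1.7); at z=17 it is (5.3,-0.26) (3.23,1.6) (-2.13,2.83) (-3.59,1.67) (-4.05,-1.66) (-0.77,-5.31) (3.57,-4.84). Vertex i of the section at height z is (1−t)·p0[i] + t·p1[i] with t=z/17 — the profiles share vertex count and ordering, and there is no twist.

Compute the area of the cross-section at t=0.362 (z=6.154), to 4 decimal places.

Cross-section at t=0.362: each vertex is (1-t)·p0[i] + t·p1[i].
  v1: (1-0.362)·(2.69,0.57) + 0.362·(5.3,-0.26) = (3.6348,0.2695)
  v2: (1-0.362)·(2.02,2.53) + 0.362·(3.23,1.6) = (2.4580,2.1933)
  v3: (1-0.362)·(-1.96,2.47) + 0.362·(-2.13,2.83) = (-2.0215,2.6003)
  v4: (1-0.362)·(-3.39,2.06) + 0.362·(-3.59,1.67) = (-3.4624,1.9188)
  v5: (1-0.362)·(-4.56,-0.45) + 0.362·(-4.05,-1.66) = (-4.3754,-0.8880)
  v6: (1-0.362)·(-1.98,-4.55) + 0.362·(-0.77,-5.31) = (-1.5420,-4.8251)
  v7: (1-0.362)·(1.17,-1.7) + 0.362·(3.57,-4.84) = (2.0388,-2.8367)
Shoelace sum Σ(x_i·y_{i+1} − x_{i+1}·y_i):
  i=1: 3.6348·2.1933 − 2.4580·0.2695 = +7.3099 (running +7.3099)
  i=2: 2.4580·2.6003 − -2.0215·2.1933 = +10.8256 (running +18.1354)
  i=3: -2.0215·1.9188 − -3.4624·2.6003 = +5.1244 (running +23.2598)
  i=4: -3.4624·-0.8880 − -4.3754·1.9188 = +11.4702 (running +34.7300)
  i=5: -4.3754·-4.8251 − -1.5420·-0.8880 = +19.7424 (running +54.4725)
  i=6: -1.5420·-2.8367 − 2.0388·-4.8251 = +14.2116 (running +68.6840)
  i=7: 2.0388·0.2695 − 3.6348·-2.8367 = +10.8604 (running +79.5444)
Area = |Σ|/2 = |79.5444|/2 = 39.7722

Area at t=0.362: 39.7722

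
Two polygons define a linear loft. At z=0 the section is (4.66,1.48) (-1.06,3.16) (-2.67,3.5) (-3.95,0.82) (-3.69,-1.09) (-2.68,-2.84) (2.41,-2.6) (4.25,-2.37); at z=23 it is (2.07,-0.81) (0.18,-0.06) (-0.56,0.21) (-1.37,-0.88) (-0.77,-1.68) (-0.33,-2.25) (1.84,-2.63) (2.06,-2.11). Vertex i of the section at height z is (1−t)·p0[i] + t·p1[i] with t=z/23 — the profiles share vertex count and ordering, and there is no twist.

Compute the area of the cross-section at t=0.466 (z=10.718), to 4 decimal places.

Area at t=0.466: 21.5629

Cross-section at t=0.466: each vertex is (1-t)·p0[i] + t·p1[i].
  v1: (1-0.466)·(4.66,1.48) + 0.466·(2.07,-0.81) = (3.4531,0.4129)
  v2: (1-0.466)·(-1.06,3.16) + 0.466·(0.18,-0.06) = (-0.4822,1.6595)
  v3: (1-0.466)·(-2.67,3.5) + 0.466·(-0.56,0.21) = (-1.6867,1.9669)
  v4: (1-0.466)·(-3.95,0.82) + 0.466·(-1.37,-0.88) = (-2.7477,0.0278)
  v5: (1-0.466)·(-3.69,-1.09) + 0.466·(-0.77,-1.68) = (-2.3293,-1.3649)
  v6: (1-0.466)·(-2.68,-2.84) + 0.466·(-0.33,-2.25) = (-1.5849,-2.5651)
  v7: (1-0.466)·(2.41,-2.6) + 0.466·(1.84,-2.63) = (2.1444,-2.6140)
  v8: (1-0.466)·(4.25,-2.37) + 0.466·(2.06,-2.11) = (3.2295,-2.2488)
Shoelace sum Σ(x_i·y_{i+1} − x_{i+1}·y_i):
  i=1: 3.4531·1.6595 − -0.4822·0.4129 = +5.9293 (running +5.9293)
  i=2: -0.4822·1.9669 − -1.6867·1.6595 = +1.8508 (running +7.7801)
  i=3: -1.6867·0.0278 − -2.7477·1.9669 = +5.3575 (running +13.1376)
  i=4: -2.7477·-1.3649 − -2.3293·0.0278 = +3.8152 (running +16.9528)
  i=5: -2.3293·-2.5651 − -1.5849·-1.3649 = +3.8114 (running +20.7643)
  i=6: -1.5849·-2.6140 − 2.1444·-2.5651 = +9.6434 (running +30.4076)
  i=7: 2.1444·-2.2488 − 3.2295·-2.6140 = +3.6194 (running +34.0270)
  i=8: 3.2295·0.4129 − 3.4531·-2.2488 = +9.0987 (running +43.1257)
Area = |Σ|/2 = |43.1257|/2 = 21.5629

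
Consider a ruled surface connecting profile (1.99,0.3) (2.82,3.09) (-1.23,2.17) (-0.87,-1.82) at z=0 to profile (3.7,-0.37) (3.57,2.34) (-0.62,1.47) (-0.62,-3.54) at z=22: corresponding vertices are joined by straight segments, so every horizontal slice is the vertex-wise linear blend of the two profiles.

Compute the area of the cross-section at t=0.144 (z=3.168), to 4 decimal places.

Area at t=0.144: 12.0393

Cross-section at t=0.144: each vertex is (1-t)·p0[i] + t·p1[i].
  v1: (1-0.144)·(1.99,0.3) + 0.144·(3.7,-0.37) = (2.2362,0.2035)
  v2: (1-0.144)·(2.82,3.09) + 0.144·(3.57,2.34) = (2.9280,2.9820)
  v3: (1-0.144)·(-1.23,2.17) + 0.144·(-0.62,1.47) = (-1.1422,2.0692)
  v4: (1-0.144)·(-0.87,-1.82) + 0.144·(-0.62,-3.54) = (-0.8340,-2.0677)
Shoelace sum Σ(x_i·y_{i+1} − x_{i+1}·y_i):
  i=1: 2.2362·2.9820 − 2.9280·0.2035 = +6.0726 (running +6.0726)
  i=2: 2.9280·2.0692 − -1.1422·2.9820 = +9.4645 (running +15.5371)
  i=3: -1.1422·-2.0677 − -0.8340·2.0692 = +4.0873 (running +19.6244)
  i=4: -0.8340·0.2035 − 2.2362·-2.0677 = +4.4541 (running +24.0785)
Area = |Σ|/2 = |24.0785|/2 = 12.0393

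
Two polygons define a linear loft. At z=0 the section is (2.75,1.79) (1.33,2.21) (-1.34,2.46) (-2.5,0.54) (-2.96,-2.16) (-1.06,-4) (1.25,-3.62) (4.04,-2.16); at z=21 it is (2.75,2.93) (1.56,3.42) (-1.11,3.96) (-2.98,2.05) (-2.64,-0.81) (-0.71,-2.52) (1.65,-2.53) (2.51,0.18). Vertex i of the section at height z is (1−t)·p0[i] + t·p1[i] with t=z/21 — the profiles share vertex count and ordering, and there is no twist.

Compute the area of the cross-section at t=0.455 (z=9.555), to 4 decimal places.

Cross-section at t=0.455: each vertex is (1-t)·p0[i] + t·p1[i].
  v1: (1-0.455)·(2.75,1.79) + 0.455·(2.75,2.93) = (2.7500,2.3087)
  v2: (1-0.455)·(1.33,2.21) + 0.455·(1.56,3.42) = (1.4346,2.7605)
  v3: (1-0.455)·(-1.34,2.46) + 0.455·(-1.11,3.96) = (-1.2353,3.1425)
  v4: (1-0.455)·(-2.5,0.54) + 0.455·(-2.98,2.05) = (-2.7184,1.2270)
  v5: (1-0.455)·(-2.96,-2.16) + 0.455·(-2.64,-0.81) = (-2.8144,-1.5457)
  v6: (1-0.455)·(-1.06,-4) + 0.455·(-0.71,-2.52) = (-0.9007,-3.3266)
  v7: (1-0.455)·(1.25,-3.62) + 0.455·(1.65,-2.53) = (1.4320,-3.1240)
  v8: (1-0.455)·(4.04,-2.16) + 0.455·(2.51,0.18) = (3.3438,-1.0953)
Shoelace sum Σ(x_i·y_{i+1} − x_{i+1}·y_i):
  i=1: 2.7500·2.7605 − 1.4346·2.3087 = +4.2793 (running +4.2793)
  i=2: 1.4346·3.1425 − -1.2353·2.7605 = +7.9186 (running +12.1980)
  i=3: -1.2353·1.2270 − -2.7184·3.1425 = +7.0267 (running +19.2247)
  i=4: -2.7184·-1.5457 − -2.8144·1.2270 = +7.6554 (running +26.8801)
  i=5: -2.8144·-3.3266 − -0.9007·-1.5457 = +7.9700 (running +34.8501)
  i=6: -0.9007·-3.1240 − 1.4320·-3.3266 = +7.5777 (running +42.4278)
  i=7: 1.4320·-1.0953 − 3.3438·-3.1240 = +8.8779 (running +51.3057)
  i=8: 3.3438·2.3087 − 2.7500·-1.0953 = +10.7320 (running +62.0377)
Area = |Σ|/2 = |62.0377|/2 = 31.0189

Area at t=0.455: 31.0189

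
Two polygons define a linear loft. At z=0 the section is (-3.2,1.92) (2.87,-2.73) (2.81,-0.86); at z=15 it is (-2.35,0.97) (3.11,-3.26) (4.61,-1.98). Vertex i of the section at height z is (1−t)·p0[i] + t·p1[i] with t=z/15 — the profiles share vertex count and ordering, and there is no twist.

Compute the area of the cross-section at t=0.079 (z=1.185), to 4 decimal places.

Cross-section at t=0.079: each vertex is (1-t)·p0[i] + t·p1[i].
  v1: (1-0.079)·(-3.2,1.92) + 0.079·(-2.35,0.97) = (-3.1329,1.8450)
  v2: (1-0.079)·(2.87,-2.73) + 0.079·(3.11,-3.26) = (2.8890,-2.7719)
  v3: (1-0.079)·(2.81,-0.86) + 0.079·(4.61,-1.98) = (2.9522,-0.9485)
Shoelace sum Σ(x_i·y_{i+1} − x_{i+1}·y_i):
  i=1: -3.1329·-2.7719 − 2.8890·1.8450 = +3.3539 (running +3.3539)
  i=2: 2.8890·-0.9485 − 2.9522·-2.7719 = +5.4430 (running +8.7969)
  i=3: 2.9522·1.8450 − -3.1329·-0.9485 = +2.4752 (running +11.2721)
Area = |Σ|/2 = |11.2721|/2 = 5.6360

Area at t=0.079: 5.6360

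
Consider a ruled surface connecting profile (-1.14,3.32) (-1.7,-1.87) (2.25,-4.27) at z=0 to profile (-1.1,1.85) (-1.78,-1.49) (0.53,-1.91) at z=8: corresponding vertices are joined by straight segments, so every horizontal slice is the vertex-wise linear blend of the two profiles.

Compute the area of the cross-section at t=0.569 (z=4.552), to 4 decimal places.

Cross-section at t=0.569: each vertex is (1-t)·p0[i] + t·p1[i].
  v1: (1-0.569)·(-1.14,3.32) + 0.569·(-1.1,1.85) = (-1.1172,2.4836)
  v2: (1-0.569)·(-1.7,-1.87) + 0.569·(-1.78,-1.49) = (-1.7455,-1.6538)
  v3: (1-0.569)·(2.25,-4.27) + 0.569·(0.53,-1.91) = (1.2713,-2.9272)
Shoelace sum Σ(x_i·y_{i+1} − x_{i+1}·y_i):
  i=1: -1.1172·-1.6538 − -1.7455·2.4836 = +6.1828 (running +6.1828)
  i=2: -1.7455·-2.9272 − 1.2713·-1.6538 = +7.2119 (running +13.3947)
  i=3: 1.2713·2.4836 − -1.1172·-2.9272 = -0.1129 (running +13.2818)
Area = |Σ|/2 = |13.2818|/2 = 6.6409

Area at t=0.569: 6.6409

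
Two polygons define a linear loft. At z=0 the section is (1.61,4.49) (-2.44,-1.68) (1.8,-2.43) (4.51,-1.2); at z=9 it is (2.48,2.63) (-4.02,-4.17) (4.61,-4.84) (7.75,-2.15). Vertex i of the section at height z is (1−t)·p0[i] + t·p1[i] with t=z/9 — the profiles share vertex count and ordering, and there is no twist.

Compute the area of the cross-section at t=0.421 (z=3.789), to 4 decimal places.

Cross-section at t=0.421: each vertex is (1-t)·p0[i] + t·p1[i].
  v1: (1-0.421)·(1.61,4.49) + 0.421·(2.48,2.63) = (1.9763,3.7069)
  v2: (1-0.421)·(-2.44,-1.68) + 0.421·(-4.02,-4.17) = (-3.1052,-2.7283)
  v3: (1-0.421)·(1.8,-2.43) + 0.421·(4.61,-4.84) = (2.9830,-3.4446)
  v4: (1-0.421)·(4.51,-1.2) + 0.421·(7.75,-2.15) = (5.8740,-1.5999)
Shoelace sum Σ(x_i·y_{i+1} − x_{i+1}·y_i):
  i=1: 1.9763·-2.7283 − -3.1052·3.7069 = +6.1189 (running +6.1189)
  i=2: -3.1052·-3.4446 − 2.9830·-2.7283 = +18.8347 (running +24.9535)
  i=3: 2.9830·-1.5999 − 5.8740·-3.4446 = +15.4611 (running +40.4146)
  i=4: 5.8740·3.7069 − 1.9763·-1.5999 = +24.9366 (running +65.3513)
Area = |Σ|/2 = |65.3513|/2 = 32.6756

Area at t=0.421: 32.6756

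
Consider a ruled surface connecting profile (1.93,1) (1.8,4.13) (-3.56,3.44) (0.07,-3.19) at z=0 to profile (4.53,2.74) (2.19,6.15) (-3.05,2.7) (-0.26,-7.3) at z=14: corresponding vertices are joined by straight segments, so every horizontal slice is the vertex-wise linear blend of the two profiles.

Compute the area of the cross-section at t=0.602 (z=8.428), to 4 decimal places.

Cross-section at t=0.602: each vertex is (1-t)·p0[i] + t·p1[i].
  v1: (1-0.602)·(1.93,1) + 0.602·(4.53,2.74) = (3.4952,2.0475)
  v2: (1-0.602)·(1.8,4.13) + 0.602·(2.19,6.15) = (2.0348,5.3460)
  v3: (1-0.602)·(-3.56,3.44) + 0.602·(-3.05,2.7) = (-3.2530,2.9945)
  v4: (1-0.602)·(0.07,-3.19) + 0.602·(-0.26,-7.3) = (-0.1287,-5.6642)
Shoelace sum Σ(x_i·y_{i+1} − x_{i+1}·y_i):
  i=1: 3.4952·5.3460 − 2.0348·2.0475 = +14.5193 (running +14.5193)
  i=2: 2.0348·2.9945 − -3.2530·5.3460 = +23.4838 (running +38.0031)
  i=3: -3.2530·-5.6642 − -0.1287·2.9945 = +18.8109 (running +56.8139)
  i=4: -0.1287·2.0475 − 3.4952·-5.6642 = +19.5342 (running +76.3481)
Area = |Σ|/2 = |76.3481|/2 = 38.1740

Area at t=0.602: 38.1740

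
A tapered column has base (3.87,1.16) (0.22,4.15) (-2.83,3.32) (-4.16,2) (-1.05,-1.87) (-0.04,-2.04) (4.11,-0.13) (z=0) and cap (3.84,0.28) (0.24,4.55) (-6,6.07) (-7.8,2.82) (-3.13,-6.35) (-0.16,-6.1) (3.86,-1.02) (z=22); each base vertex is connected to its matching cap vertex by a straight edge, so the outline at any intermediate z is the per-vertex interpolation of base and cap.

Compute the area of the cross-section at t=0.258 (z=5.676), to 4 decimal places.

Area at t=0.258: 43.2100

Cross-section at t=0.258: each vertex is (1-t)·p0[i] + t·p1[i].
  v1: (1-0.258)·(3.87,1.16) + 0.258·(3.84,0.28) = (3.8623,0.9330)
  v2: (1-0.258)·(0.22,4.15) + 0.258·(0.24,4.55) = (0.2252,4.2532)
  v3: (1-0.258)·(-2.83,3.32) + 0.258·(-6,6.07) = (-3.6479,4.0295)
  v4: (1-0.258)·(-4.16,2) + 0.258·(-7.8,2.82) = (-5.0991,2.2116)
  v5: (1-0.258)·(-1.05,-1.87) + 0.258·(-3.13,-6.35) = (-1.5866,-3.0258)
  v6: (1-0.258)·(-0.04,-2.04) + 0.258·(-0.16,-6.1) = (-0.0710,-3.0875)
  v7: (1-0.258)·(4.11,-0.13) + 0.258·(3.86,-1.02) = (4.0455,-0.3596)
Shoelace sum Σ(x_i·y_{i+1} − x_{i+1}·y_i):
  i=1: 3.8623·4.2532 − 0.2252·0.9330 = +16.2169 (running +16.2169)
  i=2: 0.2252·4.0295 − -3.6479·4.2532 = +16.4224 (running +32.6393)
  i=3: -3.6479·2.2116 − -5.0991·4.0295 = +12.4794 (running +45.1187)
  i=4: -5.0991·-3.0258 − -1.5866·2.2116 = +18.9381 (running +64.0568)
  i=5: -1.5866·-3.0875 − -0.0710·-3.0258 = +4.6840 (running +68.7408)
  i=6: -0.0710·-0.3596 − 4.0455·-3.0875 = +12.5159 (running +81.2567)
  i=7: 4.0455·0.9330 − 3.8623·-0.3596 = +5.1632 (running +86.4199)
Area = |Σ|/2 = |86.4199|/2 = 43.2100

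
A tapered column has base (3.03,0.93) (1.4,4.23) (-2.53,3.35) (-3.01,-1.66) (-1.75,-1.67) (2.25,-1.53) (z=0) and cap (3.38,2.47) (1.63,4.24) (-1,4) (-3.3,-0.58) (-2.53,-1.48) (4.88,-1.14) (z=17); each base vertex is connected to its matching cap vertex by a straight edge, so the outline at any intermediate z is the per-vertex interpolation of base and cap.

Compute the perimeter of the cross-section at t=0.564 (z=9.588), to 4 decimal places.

Cross-section at t=0.564: each vertex is (1-t)·p0[i] + t·p1[i].
  v1: (1-0.564)·(3.03,0.93) + 0.564·(3.38,2.47) = (3.2274,1.7986)
  v2: (1-0.564)·(1.4,4.23) + 0.564·(1.63,4.24) = (1.5297,4.2356)
  v3: (1-0.564)·(-2.53,3.35) + 0.564·(-1,4) = (-1.6671,3.7166)
  v4: (1-0.564)·(-3.01,-1.66) + 0.564·(-3.3,-0.58) = (-3.1736,-1.0509)
  v5: (1-0.564)·(-1.75,-1.67) + 0.564·(-2.53,-1.48) = (-2.1899,-1.5628)
  v6: (1-0.564)·(2.25,-1.53) + 0.564·(4.88,-1.14) = (3.7333,-1.3100)
Perimeter = Σ |v_{i+1} − v_i|:
  edge 1→2: √(-1.6977² + 2.4371²) = 2.9701 (running 2.9701)
  edge 2→3: √(-3.1968² + -0.5190²) = 3.2387 (running 6.2088)
  edge 3→4: √(-1.5065² + -4.7675²) = 4.9998 (running 11.2086)
  edge 4→5: √(0.9836² + -0.5120²) = 1.1089 (running 12.3175)
  edge 5→6: √(5.9232² + 0.2528²) = 5.9286 (running 18.2461)
  edge 6→1: √(-0.5059² + 3.1086²) = 3.1495 (running 21.3956)
Perimeter = 21.3956

Perimeter at t=0.564: 21.3956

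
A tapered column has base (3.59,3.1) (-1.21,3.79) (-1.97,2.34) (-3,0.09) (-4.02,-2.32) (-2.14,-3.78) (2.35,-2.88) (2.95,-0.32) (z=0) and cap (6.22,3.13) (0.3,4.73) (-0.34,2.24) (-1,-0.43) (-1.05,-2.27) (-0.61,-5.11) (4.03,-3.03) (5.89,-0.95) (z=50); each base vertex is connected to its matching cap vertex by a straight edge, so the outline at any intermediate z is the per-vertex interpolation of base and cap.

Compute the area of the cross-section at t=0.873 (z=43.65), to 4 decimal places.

Cross-section at t=0.873: each vertex is (1-t)·p0[i] + t·p1[i].
  v1: (1-0.873)·(3.59,3.1) + 0.873·(6.22,3.13) = (5.8860,3.1262)
  v2: (1-0.873)·(-1.21,3.79) + 0.873·(0.3,4.73) = (0.1082,4.6106)
  v3: (1-0.873)·(-1.97,2.34) + 0.873·(-0.34,2.24) = (-0.5470,2.2527)
  v4: (1-0.873)·(-3,0.09) + 0.873·(-1,-0.43) = (-1.2540,-0.3640)
  v5: (1-0.873)·(-4.02,-2.32) + 0.873·(-1.05,-2.27) = (-1.4272,-2.2763)
  v6: (1-0.873)·(-2.14,-3.78) + 0.873·(-0.61,-5.11) = (-0.8043,-4.9411)
  v7: (1-0.873)·(2.35,-2.88) + 0.873·(4.03,-3.03) = (3.8166,-3.0109)
  v8: (1-0.873)·(2.95,-0.32) + 0.873·(5.89,-0.95) = (5.5166,-0.8700)
Shoelace sum Σ(x_i·y_{i+1} − x_{i+1}·y_i):
  i=1: 5.8860·4.6106 − 0.1082·3.1262 = +26.7997 (running +26.7997)
  i=2: 0.1082·2.2527 − -0.5470·4.6106 = +2.7659 (running +29.5656)
  i=3: -0.5470·-0.3640 − -1.2540·2.2527 = +3.0240 (running +32.5896)
  i=4: -1.2540·-2.2763 − -1.4272·-0.3640 = +2.3351 (running +34.9247)
  i=5: -1.4272·-4.9411 − -0.8043·-2.2763 = +5.2210 (running +40.1456)
  i=6: -0.8043·-3.0109 − 3.8166·-4.9411 = +21.2801 (running +61.4257)
  i=7: 3.8166·-0.8700 − 5.5166·-3.0109 = +13.2898 (running +74.7156)
  i=8: 5.5166·3.1262 − 5.8860·-0.8700 = +22.3668 (running +97.0823)
Area = |Σ|/2 = |97.0823|/2 = 48.5412

Area at t=0.873: 48.5412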